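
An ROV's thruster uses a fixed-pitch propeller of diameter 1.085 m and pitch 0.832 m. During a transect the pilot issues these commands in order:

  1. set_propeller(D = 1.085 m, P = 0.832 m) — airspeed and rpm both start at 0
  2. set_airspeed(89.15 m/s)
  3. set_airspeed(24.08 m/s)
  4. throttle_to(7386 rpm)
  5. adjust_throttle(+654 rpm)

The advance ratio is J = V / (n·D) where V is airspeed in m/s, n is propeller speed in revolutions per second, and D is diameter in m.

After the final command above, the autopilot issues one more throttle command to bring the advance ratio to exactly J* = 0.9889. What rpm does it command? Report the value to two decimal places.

rpm = 1346.56

set_propeller: D = 1.085 m, P = 0.832 m (p = P/D = 0.766820); state ← (V=0, rpm=0)
set_airspeed(89.15): V ← 89.15 m/s
set_airspeed(24.08): V ← 24.08 m/s
throttle_to(7386): rpm ← 7386
adjust_throttle(+654): rpm ← 7386 +654 = 8040
final state: V = 24.08 m/s, rpm = 8040 → n = rpm/60 = 134.000000 rev/s
target J* = 0.9889; solve J* = V/(n·D) for n: n = V/(J*·D) = 24.08/(0.9889 × 1.085) = 22.442662 rev/s
rpm = 60·n = 1346.559716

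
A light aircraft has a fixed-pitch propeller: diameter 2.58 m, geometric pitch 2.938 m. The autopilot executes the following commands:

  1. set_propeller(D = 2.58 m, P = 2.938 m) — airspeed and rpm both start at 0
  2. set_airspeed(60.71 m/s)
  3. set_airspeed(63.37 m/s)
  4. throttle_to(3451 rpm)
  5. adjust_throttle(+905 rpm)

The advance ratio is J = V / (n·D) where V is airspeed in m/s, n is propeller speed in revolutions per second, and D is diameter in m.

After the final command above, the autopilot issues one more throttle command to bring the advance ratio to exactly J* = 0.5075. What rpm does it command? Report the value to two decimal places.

set_propeller: D = 2.58 m, P = 2.938 m (p = P/D = 1.138760); state ← (V=0, rpm=0)
set_airspeed(60.71): V ← 60.71 m/s
set_airspeed(63.37): V ← 63.37 m/s
throttle_to(3451): rpm ← 3451
adjust_throttle(+905): rpm ← 3451 +905 = 4356
final state: V = 63.37 m/s, rpm = 4356 → n = rpm/60 = 72.600000 rev/s
target J* = 0.5075; solve J* = V/(n·D) for n: n = V/(J*·D) = 63.37/(0.5075 × 2.58) = 48.398060 rev/s
rpm = 60·n = 2903.883606

rpm = 2903.88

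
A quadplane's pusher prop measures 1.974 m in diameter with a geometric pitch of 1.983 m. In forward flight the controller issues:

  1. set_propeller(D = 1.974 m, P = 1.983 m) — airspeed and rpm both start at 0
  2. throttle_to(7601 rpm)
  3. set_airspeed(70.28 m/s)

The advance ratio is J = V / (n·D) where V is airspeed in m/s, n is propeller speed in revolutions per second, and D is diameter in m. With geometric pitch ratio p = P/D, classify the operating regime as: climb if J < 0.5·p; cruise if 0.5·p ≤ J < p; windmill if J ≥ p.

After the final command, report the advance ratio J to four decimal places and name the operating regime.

set_propeller: D = 1.974 m, P = 1.983 m (p = P/D = 1.004559); state ← (V=0, rpm=0)
throttle_to(7601): rpm ← 7601
set_airspeed(70.28): V ← 70.28 m/s
final state: V = 70.28 m/s, rpm = 7601 → n = rpm/60 = 126.683333 rev/s
J = V / (n·D) = 70.28 / (126.683333 × 1.974) = 0.281038
regime bands: climb J<0.5023 | cruise [0.5023, 1.0046) | windmill J≥1.0046
J = 0.2810 → climb

J = 0.2810, regime = climb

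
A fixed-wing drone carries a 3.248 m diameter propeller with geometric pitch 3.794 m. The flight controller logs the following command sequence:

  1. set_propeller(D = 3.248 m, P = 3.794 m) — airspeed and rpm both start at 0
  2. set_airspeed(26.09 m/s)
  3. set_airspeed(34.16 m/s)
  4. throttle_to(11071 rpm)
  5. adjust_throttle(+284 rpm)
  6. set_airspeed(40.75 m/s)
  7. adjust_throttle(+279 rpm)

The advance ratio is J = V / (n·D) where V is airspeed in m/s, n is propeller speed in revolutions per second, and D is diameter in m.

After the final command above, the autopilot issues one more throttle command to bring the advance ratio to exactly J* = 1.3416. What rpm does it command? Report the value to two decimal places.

set_propeller: D = 3.248 m, P = 3.794 m (p = P/D = 1.168103); state ← (V=0, rpm=0)
set_airspeed(26.09): V ← 26.09 m/s
set_airspeed(34.16): V ← 34.16 m/s
throttle_to(11071): rpm ← 11071
adjust_throttle(+284): rpm ← 11071 +284 = 11355
set_airspeed(40.75): V ← 40.75 m/s
adjust_throttle(+279): rpm ← 11355 +279 = 11634
final state: V = 40.75 m/s, rpm = 11634 → n = rpm/60 = 193.900000 rev/s
target J* = 1.3416; solve J* = V/(n·D) for n: n = V/(J*·D) = 40.75/(1.3416 × 3.248) = 9.351656 rev/s
rpm = 60·n = 561.099386

rpm = 561.10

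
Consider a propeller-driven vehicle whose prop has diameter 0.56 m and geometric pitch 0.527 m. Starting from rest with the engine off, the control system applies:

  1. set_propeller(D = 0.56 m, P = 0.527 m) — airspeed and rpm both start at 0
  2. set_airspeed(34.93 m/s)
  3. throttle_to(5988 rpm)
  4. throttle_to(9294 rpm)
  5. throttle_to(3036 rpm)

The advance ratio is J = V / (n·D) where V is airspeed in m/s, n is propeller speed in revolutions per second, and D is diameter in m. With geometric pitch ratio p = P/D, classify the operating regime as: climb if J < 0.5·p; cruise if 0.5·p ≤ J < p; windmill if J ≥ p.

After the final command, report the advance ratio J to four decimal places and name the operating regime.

set_propeller: D = 0.56 m, P = 0.527 m (p = P/D = 0.941071); state ← (V=0, rpm=0)
set_airspeed(34.93): V ← 34.93 m/s
throttle_to(5988): rpm ← 5988
throttle_to(9294): rpm ← 9294
throttle_to(3036): rpm ← 3036
final state: V = 34.93 m/s, rpm = 3036 → n = rpm/60 = 50.600000 rev/s
J = V / (n·D) = 34.93 / (50.600000 × 0.56) = 1.232708
regime bands: climb J<0.4705 | cruise [0.4705, 0.9411) | windmill J≥0.9411
J = 1.2327 → windmill

J = 1.2327, regime = windmill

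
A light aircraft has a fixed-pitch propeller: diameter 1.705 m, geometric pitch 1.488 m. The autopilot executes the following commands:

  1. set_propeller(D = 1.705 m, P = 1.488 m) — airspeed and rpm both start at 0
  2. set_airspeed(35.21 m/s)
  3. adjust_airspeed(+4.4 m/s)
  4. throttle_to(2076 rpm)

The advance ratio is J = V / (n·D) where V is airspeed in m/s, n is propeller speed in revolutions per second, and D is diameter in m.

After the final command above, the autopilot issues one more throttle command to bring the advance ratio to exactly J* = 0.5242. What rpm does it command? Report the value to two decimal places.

rpm = 2659.10

set_propeller: D = 1.705 m, P = 1.488 m (p = P/D = 0.872727); state ← (V=0, rpm=0)
set_airspeed(35.21): V ← 35.21 m/s
adjust_airspeed(+4.4): V ← 35.21 +4.4 = 39.61 m/s
throttle_to(2076): rpm ← 2076
final state: V = 39.61 m/s, rpm = 2076 → n = rpm/60 = 34.600000 rev/s
target J* = 0.5242; solve J* = V/(n·D) for n: n = V/(J*·D) = 39.61/(0.5242 × 1.705) = 44.318336 rev/s
rpm = 60·n = 2659.100140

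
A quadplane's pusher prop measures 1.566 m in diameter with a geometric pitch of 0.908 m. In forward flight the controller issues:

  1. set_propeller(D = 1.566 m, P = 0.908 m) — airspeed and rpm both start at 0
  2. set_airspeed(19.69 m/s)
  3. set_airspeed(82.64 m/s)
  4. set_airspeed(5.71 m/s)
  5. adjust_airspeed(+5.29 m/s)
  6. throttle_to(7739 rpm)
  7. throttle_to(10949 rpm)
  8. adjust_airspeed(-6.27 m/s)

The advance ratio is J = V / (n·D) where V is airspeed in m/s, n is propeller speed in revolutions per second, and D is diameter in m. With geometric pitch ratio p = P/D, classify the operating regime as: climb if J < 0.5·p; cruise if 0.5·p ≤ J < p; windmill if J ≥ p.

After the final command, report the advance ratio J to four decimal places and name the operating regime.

J = 0.0166, regime = climb

set_propeller: D = 1.566 m, P = 0.908 m (p = P/D = 0.579821); state ← (V=0, rpm=0)
set_airspeed(19.69): V ← 19.69 m/s
set_airspeed(82.64): V ← 82.64 m/s
set_airspeed(5.71): V ← 5.71 m/s
adjust_airspeed(+5.29): V ← 5.71 +5.29 = 11 m/s
throttle_to(7739): rpm ← 7739
throttle_to(10949): rpm ← 10949
adjust_airspeed(-6.27): V ← 11 -6.27 = 4.73 m/s
final state: V = 4.73 m/s, rpm = 10949 → n = rpm/60 = 182.483333 rev/s
J = V / (n·D) = 4.73 / (182.483333 × 1.566) = 0.016552
regime bands: climb J<0.2899 | cruise [0.2899, 0.5798) | windmill J≥0.5798
J = 0.0166 → climb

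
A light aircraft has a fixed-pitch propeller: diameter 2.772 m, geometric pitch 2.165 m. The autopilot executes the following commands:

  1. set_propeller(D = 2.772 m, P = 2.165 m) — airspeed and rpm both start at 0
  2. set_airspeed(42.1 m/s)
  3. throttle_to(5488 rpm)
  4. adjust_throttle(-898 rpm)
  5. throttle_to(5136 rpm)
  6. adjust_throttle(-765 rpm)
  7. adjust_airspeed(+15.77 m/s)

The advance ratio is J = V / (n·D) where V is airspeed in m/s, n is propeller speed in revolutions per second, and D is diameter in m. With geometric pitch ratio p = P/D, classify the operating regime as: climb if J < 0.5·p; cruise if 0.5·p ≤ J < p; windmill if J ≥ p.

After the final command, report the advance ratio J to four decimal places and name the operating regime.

J = 0.2866, regime = climb

set_propeller: D = 2.772 m, P = 2.165 m (p = P/D = 0.781025); state ← (V=0, rpm=0)
set_airspeed(42.1): V ← 42.1 m/s
throttle_to(5488): rpm ← 5488
adjust_throttle(-898): rpm ← 5488 -898 = 4590
throttle_to(5136): rpm ← 5136
adjust_throttle(-765): rpm ← 5136 -765 = 4371
adjust_airspeed(+15.77): V ← 42.1 +15.77 = 57.87 m/s
final state: V = 57.87 m/s, rpm = 4371 → n = rpm/60 = 72.850000 rev/s
J = V / (n·D) = 57.87 / (72.850000 × 2.772) = 0.286570
regime bands: climb J<0.3905 | cruise [0.3905, 0.7810) | windmill J≥0.7810
J = 0.2866 → climb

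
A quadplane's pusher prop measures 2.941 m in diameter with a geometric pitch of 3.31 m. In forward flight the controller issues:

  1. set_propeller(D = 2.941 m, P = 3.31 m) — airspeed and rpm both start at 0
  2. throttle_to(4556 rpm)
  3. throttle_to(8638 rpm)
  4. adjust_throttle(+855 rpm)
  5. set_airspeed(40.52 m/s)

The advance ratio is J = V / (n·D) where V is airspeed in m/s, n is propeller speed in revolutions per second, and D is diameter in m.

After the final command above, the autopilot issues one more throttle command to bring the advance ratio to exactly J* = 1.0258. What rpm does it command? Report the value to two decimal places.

rpm = 805.87

set_propeller: D = 2.941 m, P = 3.31 m (p = P/D = 1.125468); state ← (V=0, rpm=0)
throttle_to(4556): rpm ← 4556
throttle_to(8638): rpm ← 8638
adjust_throttle(+855): rpm ← 8638 +855 = 9493
set_airspeed(40.52): V ← 40.52 m/s
final state: V = 40.52 m/s, rpm = 9493 → n = rpm/60 = 158.216667 rev/s
target J* = 1.0258; solve J* = V/(n·D) for n: n = V/(J*·D) = 40.52/(1.0258 × 2.941) = 13.431104 rev/s
rpm = 60·n = 805.866250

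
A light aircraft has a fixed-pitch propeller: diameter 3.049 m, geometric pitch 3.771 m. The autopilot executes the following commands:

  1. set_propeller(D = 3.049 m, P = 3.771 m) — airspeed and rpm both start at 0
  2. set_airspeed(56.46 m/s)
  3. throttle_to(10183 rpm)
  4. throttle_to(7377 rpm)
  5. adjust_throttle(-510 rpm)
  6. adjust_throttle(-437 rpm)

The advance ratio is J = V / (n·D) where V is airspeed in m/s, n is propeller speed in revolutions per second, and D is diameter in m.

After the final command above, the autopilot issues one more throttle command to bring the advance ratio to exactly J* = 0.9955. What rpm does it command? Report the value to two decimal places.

set_propeller: D = 3.049 m, P = 3.771 m (p = P/D = 1.236799); state ← (V=0, rpm=0)
set_airspeed(56.46): V ← 56.46 m/s
throttle_to(10183): rpm ← 10183
throttle_to(7377): rpm ← 7377
adjust_throttle(-510): rpm ← 7377 -510 = 6867
adjust_throttle(-437): rpm ← 6867 -437 = 6430
final state: V = 56.46 m/s, rpm = 6430 → n = rpm/60 = 107.166667 rev/s
target J* = 0.9955; solve J* = V/(n·D) for n: n = V/(J*·D) = 56.46/(0.9955 × 3.049) = 18.601252 rev/s
rpm = 60·n = 1116.075142

rpm = 1116.08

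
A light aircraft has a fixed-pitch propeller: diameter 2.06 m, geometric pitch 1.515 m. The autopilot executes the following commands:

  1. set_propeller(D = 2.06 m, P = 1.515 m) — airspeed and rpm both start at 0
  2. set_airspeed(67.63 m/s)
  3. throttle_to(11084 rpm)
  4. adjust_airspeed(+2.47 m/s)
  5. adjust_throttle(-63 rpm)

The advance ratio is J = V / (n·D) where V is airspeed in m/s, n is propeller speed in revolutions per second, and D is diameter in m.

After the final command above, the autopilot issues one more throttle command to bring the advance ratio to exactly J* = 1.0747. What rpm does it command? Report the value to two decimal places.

rpm = 1899.83

set_propeller: D = 2.06 m, P = 1.515 m (p = P/D = 0.735437); state ← (V=0, rpm=0)
set_airspeed(67.63): V ← 67.63 m/s
throttle_to(11084): rpm ← 11084
adjust_airspeed(+2.47): V ← 67.63 +2.47 = 70.1 m/s
adjust_throttle(-63): rpm ← 11084 -63 = 11021
final state: V = 70.1 m/s, rpm = 11021 → n = rpm/60 = 183.683333 rev/s
target J* = 1.0747; solve J* = V/(n·D) for n: n = V/(J*·D) = 70.1/(1.0747 × 2.06) = 31.663838 rev/s
rpm = 60·n = 1899.830253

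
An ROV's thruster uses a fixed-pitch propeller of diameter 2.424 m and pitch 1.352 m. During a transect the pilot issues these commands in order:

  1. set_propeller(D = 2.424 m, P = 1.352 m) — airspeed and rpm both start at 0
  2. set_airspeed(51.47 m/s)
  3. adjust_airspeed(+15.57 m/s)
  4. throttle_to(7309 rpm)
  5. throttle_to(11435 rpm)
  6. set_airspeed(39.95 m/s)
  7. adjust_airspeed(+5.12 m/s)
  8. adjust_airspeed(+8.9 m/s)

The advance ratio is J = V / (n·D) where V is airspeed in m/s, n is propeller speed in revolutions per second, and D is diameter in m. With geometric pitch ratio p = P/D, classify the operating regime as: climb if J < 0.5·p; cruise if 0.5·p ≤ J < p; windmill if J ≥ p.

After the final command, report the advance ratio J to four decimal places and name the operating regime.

set_propeller: D = 2.424 m, P = 1.352 m (p = P/D = 0.557756); state ← (V=0, rpm=0)
set_airspeed(51.47): V ← 51.47 m/s
adjust_airspeed(+15.57): V ← 51.47 +15.57 = 67.04 m/s
throttle_to(7309): rpm ← 7309
throttle_to(11435): rpm ← 11435
set_airspeed(39.95): V ← 39.95 m/s
adjust_airspeed(+5.12): V ← 39.95 +5.12 = 45.07 m/s
adjust_airspeed(+8.9): V ← 45.07 +8.9 = 53.97 m/s
final state: V = 53.97 m/s, rpm = 11435 → n = rpm/60 = 190.583333 rev/s
J = V / (n·D) = 53.97 / (190.583333 × 2.424) = 0.116825
regime bands: climb J<0.2789 | cruise [0.2789, 0.5578) | windmill J≥0.5578
J = 0.1168 → climb

J = 0.1168, regime = climb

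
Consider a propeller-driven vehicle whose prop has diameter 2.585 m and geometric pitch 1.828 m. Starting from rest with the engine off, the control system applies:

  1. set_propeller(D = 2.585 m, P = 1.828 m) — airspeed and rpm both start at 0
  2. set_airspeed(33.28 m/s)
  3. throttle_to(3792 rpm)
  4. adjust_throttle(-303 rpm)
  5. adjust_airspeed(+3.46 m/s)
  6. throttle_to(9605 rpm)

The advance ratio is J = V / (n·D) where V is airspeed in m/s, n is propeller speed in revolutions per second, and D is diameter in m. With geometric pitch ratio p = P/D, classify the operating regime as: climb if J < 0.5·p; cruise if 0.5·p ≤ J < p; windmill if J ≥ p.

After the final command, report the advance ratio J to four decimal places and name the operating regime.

J = 0.0888, regime = climb

set_propeller: D = 2.585 m, P = 1.828 m (p = P/D = 0.707157); state ← (V=0, rpm=0)
set_airspeed(33.28): V ← 33.28 m/s
throttle_to(3792): rpm ← 3792
adjust_throttle(-303): rpm ← 3792 -303 = 3489
adjust_airspeed(+3.46): V ← 33.28 +3.46 = 36.74 m/s
throttle_to(9605): rpm ← 9605
final state: V = 36.74 m/s, rpm = 9605 → n = rpm/60 = 160.083333 rev/s
J = V / (n·D) = 36.74 / (160.083333 × 2.585) = 0.088784
regime bands: climb J<0.3536 | cruise [0.3536, 0.7072) | windmill J≥0.7072
J = 0.0888 → climb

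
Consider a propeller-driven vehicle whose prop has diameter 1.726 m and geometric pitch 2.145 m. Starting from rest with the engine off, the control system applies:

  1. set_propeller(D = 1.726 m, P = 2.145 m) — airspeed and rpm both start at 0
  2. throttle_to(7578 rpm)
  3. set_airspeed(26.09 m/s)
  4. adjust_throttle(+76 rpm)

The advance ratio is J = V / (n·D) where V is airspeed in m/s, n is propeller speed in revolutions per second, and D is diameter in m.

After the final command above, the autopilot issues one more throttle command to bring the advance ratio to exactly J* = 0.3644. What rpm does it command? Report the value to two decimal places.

rpm = 2488.89

set_propeller: D = 1.726 m, P = 2.145 m (p = P/D = 1.242758); state ← (V=0, rpm=0)
throttle_to(7578): rpm ← 7578
set_airspeed(26.09): V ← 26.09 m/s
adjust_throttle(+76): rpm ← 7578 +76 = 7654
final state: V = 26.09 m/s, rpm = 7654 → n = rpm/60 = 127.566667 rev/s
target J* = 0.3644; solve J* = V/(n·D) for n: n = V/(J*·D) = 26.09/(0.3644 × 1.726) = 41.481545 rev/s
rpm = 60·n = 2488.892676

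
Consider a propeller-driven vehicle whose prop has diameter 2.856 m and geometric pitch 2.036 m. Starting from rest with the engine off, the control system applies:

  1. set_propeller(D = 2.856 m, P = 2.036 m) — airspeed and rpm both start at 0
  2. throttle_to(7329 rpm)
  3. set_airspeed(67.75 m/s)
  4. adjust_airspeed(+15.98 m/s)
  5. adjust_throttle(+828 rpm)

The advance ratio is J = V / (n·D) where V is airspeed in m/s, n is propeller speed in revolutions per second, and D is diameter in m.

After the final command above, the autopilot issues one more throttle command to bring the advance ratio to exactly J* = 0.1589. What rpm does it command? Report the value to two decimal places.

rpm = 11070.07

set_propeller: D = 2.856 m, P = 2.036 m (p = P/D = 0.712885); state ← (V=0, rpm=0)
throttle_to(7329): rpm ← 7329
set_airspeed(67.75): V ← 67.75 m/s
adjust_airspeed(+15.98): V ← 67.75 +15.98 = 83.73 m/s
adjust_throttle(+828): rpm ← 7329 +828 = 8157
final state: V = 83.73 m/s, rpm = 8157 → n = rpm/60 = 135.950000 rev/s
target J* = 0.1589; solve J* = V/(n·D) for n: n = V/(J*·D) = 83.73/(0.1589 × 2.856) = 184.501113 rev/s
rpm = 60·n = 11070.066793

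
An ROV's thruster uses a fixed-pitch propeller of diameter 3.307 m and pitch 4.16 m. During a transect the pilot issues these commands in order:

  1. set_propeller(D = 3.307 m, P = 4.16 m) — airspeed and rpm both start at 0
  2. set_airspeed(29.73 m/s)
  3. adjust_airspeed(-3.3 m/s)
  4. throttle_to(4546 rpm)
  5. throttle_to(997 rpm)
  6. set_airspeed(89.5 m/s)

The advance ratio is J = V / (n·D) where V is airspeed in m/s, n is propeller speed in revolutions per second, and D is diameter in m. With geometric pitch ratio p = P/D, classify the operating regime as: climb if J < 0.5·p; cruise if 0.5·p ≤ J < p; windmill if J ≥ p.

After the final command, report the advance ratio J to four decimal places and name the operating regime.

set_propeller: D = 3.307 m, P = 4.16 m (p = P/D = 1.257938); state ← (V=0, rpm=0)
set_airspeed(29.73): V ← 29.73 m/s
adjust_airspeed(-3.3): V ← 29.73 -3.3 = 26.43 m/s
throttle_to(4546): rpm ← 4546
throttle_to(997): rpm ← 997
set_airspeed(89.5): V ← 89.5 m/s
final state: V = 89.5 m/s, rpm = 997 → n = rpm/60 = 16.616667 rev/s
J = V / (n·D) = 89.5 / (16.616667 × 3.307) = 1.628714
regime bands: climb J<0.6290 | cruise [0.6290, 1.2579) | windmill J≥1.2579
J = 1.6287 → windmill

J = 1.6287, regime = windmill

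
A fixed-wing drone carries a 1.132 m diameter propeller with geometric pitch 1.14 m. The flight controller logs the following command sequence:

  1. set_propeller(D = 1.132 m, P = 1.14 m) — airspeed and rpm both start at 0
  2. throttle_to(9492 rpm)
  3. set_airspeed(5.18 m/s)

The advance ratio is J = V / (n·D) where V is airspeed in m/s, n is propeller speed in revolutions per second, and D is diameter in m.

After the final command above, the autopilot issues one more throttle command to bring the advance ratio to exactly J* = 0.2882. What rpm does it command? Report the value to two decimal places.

set_propeller: D = 1.132 m, P = 1.14 m (p = P/D = 1.007067); state ← (V=0, rpm=0)
throttle_to(9492): rpm ← 9492
set_airspeed(5.18): V ← 5.18 m/s
final state: V = 5.18 m/s, rpm = 9492 → n = rpm/60 = 158.200000 rev/s
target J* = 0.2882; solve J* = V/(n·D) for n: n = V/(J*·D) = 5.18/(0.2882 × 1.132) = 15.877765 rev/s
rpm = 60·n = 952.665871

rpm = 952.67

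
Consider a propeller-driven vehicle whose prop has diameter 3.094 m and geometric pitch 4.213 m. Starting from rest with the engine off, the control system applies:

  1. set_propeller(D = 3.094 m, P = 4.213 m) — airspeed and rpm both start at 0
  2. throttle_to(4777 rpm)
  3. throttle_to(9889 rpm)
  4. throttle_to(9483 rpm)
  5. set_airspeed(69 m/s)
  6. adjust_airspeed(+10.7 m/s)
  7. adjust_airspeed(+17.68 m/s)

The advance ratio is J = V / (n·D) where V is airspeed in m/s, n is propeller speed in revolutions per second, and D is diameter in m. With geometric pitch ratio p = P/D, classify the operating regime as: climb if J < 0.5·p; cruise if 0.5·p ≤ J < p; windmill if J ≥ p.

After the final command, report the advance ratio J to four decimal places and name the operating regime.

J = 0.1991, regime = climb

set_propeller: D = 3.094 m, P = 4.213 m (p = P/D = 1.361668); state ← (V=0, rpm=0)
throttle_to(4777): rpm ← 4777
throttle_to(9889): rpm ← 9889
throttle_to(9483): rpm ← 9483
set_airspeed(69): V ← 69 m/s
adjust_airspeed(+10.7): V ← 69 +10.7 = 79.7 m/s
adjust_airspeed(+17.68): V ← 79.7 +17.68 = 97.38 m/s
final state: V = 97.38 m/s, rpm = 9483 → n = rpm/60 = 158.050000 rev/s
J = V / (n·D) = 97.38 / (158.050000 × 3.094) = 0.199138
regime bands: climb J<0.6808 | cruise [0.6808, 1.3617) | windmill J≥1.3617
J = 0.1991 → climb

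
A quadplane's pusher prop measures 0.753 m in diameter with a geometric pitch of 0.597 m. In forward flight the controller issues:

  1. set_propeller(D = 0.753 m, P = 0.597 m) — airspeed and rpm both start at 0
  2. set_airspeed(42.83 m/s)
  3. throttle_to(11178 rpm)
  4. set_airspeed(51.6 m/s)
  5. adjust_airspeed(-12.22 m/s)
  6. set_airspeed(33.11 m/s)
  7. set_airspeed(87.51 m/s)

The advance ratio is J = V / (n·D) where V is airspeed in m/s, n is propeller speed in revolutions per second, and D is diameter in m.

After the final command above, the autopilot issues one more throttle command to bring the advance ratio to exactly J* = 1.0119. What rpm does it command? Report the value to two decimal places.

rpm = 6890.91

set_propeller: D = 0.753 m, P = 0.597 m (p = P/D = 0.792829); state ← (V=0, rpm=0)
set_airspeed(42.83): V ← 42.83 m/s
throttle_to(11178): rpm ← 11178
set_airspeed(51.6): V ← 51.6 m/s
adjust_airspeed(-12.22): V ← 51.6 -12.22 = 39.38 m/s
set_airspeed(33.11): V ← 33.11 m/s
set_airspeed(87.51): V ← 87.51 m/s
final state: V = 87.51 m/s, rpm = 11178 → n = rpm/60 = 186.300000 rev/s
target J* = 1.0119; solve J* = V/(n·D) for n: n = V/(J*·D) = 87.51/(1.0119 × 0.753) = 114.848443 rev/s
rpm = 60·n = 6890.906578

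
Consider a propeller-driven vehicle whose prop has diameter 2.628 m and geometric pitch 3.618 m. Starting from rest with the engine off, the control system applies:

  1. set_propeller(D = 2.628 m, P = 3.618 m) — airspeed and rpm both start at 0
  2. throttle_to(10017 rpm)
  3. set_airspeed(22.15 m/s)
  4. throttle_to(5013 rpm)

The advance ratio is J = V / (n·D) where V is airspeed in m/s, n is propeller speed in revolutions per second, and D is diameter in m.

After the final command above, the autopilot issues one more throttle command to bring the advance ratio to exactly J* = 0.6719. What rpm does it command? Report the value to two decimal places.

set_propeller: D = 2.628 m, P = 3.618 m (p = P/D = 1.376712); state ← (V=0, rpm=0)
throttle_to(10017): rpm ← 10017
set_airspeed(22.15): V ← 22.15 m/s
throttle_to(5013): rpm ← 5013
final state: V = 22.15 m/s, rpm = 5013 → n = rpm/60 = 83.550000 rev/s
target J* = 0.6719; solve J* = V/(n·D) for n: n = V/(J*·D) = 22.15/(0.6719 × 2.628) = 12.544222 rev/s
rpm = 60·n = 752.653315

rpm = 752.65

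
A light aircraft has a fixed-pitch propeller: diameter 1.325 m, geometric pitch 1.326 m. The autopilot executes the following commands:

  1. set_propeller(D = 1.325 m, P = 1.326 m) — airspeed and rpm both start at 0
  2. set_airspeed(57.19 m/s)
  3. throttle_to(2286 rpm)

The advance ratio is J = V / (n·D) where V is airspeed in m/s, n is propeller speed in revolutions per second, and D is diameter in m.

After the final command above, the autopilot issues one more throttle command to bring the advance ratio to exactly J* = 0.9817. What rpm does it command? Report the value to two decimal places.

set_propeller: D = 1.325 m, P = 1.326 m (p = P/D = 1.000755); state ← (V=0, rpm=0)
set_airspeed(57.19): V ← 57.19 m/s
throttle_to(2286): rpm ← 2286
final state: V = 57.19 m/s, rpm = 2286 → n = rpm/60 = 38.100000 rev/s
target J* = 0.9817; solve J* = V/(n·D) for n: n = V/(J*·D) = 57.19/(0.9817 × 1.325) = 43.966858 rev/s
rpm = 60·n = 2638.011459

rpm = 2638.01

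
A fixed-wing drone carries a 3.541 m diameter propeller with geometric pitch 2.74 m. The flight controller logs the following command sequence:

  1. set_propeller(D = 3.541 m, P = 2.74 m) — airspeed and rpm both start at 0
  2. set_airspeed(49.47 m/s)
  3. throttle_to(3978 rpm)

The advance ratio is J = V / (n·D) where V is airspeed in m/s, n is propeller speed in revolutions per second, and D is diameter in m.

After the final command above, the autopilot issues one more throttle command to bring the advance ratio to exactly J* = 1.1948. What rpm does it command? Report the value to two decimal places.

set_propeller: D = 3.541 m, P = 2.74 m (p = P/D = 0.773793); state ← (V=0, rpm=0)
set_airspeed(49.47): V ← 49.47 m/s
throttle_to(3978): rpm ← 3978
final state: V = 49.47 m/s, rpm = 3978 → n = rpm/60 = 66.300000 rev/s
target J* = 1.1948; solve J* = V/(n·D) for n: n = V/(J*·D) = 49.47/(1.1948 × 3.541) = 11.692861 rev/s
rpm = 60·n = 701.571632

rpm = 701.57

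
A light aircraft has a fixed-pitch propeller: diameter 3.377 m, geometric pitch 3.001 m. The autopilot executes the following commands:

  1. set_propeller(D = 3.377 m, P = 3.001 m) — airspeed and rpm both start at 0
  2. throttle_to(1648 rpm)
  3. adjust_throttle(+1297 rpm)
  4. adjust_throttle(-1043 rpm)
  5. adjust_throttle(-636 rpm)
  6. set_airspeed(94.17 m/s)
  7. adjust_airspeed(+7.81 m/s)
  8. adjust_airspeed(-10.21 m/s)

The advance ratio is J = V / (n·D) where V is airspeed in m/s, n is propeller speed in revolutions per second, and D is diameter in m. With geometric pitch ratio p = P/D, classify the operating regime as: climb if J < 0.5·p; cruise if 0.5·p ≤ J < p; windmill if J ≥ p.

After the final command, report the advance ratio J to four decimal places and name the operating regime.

J = 1.2879, regime = windmill

set_propeller: D = 3.377 m, P = 3.001 m (p = P/D = 0.888659); state ← (V=0, rpm=0)
throttle_to(1648): rpm ← 1648
adjust_throttle(+1297): rpm ← 1648 +1297 = 2945
adjust_throttle(-1043): rpm ← 2945 -1043 = 1902
adjust_throttle(-636): rpm ← 1902 -636 = 1266
set_airspeed(94.17): V ← 94.17 m/s
adjust_airspeed(+7.81): V ← 94.17 +7.81 = 101.98 m/s
adjust_airspeed(-10.21): V ← 101.98 -10.21 = 91.77 m/s
final state: V = 91.77 m/s, rpm = 1266 → n = rpm/60 = 21.100000 rev/s
J = V / (n·D) = 91.77 / (21.100000 × 3.377) = 1.287915
regime bands: climb J<0.4443 | cruise [0.4443, 0.8887) | windmill J≥0.8887
J = 1.2879 → windmill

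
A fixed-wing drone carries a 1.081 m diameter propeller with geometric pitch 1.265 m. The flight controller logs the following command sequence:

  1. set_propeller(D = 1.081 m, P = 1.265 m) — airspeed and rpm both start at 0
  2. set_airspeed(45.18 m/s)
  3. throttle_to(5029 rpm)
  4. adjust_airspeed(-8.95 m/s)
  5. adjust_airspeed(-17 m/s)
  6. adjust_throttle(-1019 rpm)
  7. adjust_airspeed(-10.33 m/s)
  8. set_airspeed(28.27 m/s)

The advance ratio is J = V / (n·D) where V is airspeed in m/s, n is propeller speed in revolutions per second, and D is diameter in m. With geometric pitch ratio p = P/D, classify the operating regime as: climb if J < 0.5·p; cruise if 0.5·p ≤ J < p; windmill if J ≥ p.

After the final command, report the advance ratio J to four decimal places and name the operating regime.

set_propeller: D = 1.081 m, P = 1.265 m (p = P/D = 1.170213); state ← (V=0, rpm=0)
set_airspeed(45.18): V ← 45.18 m/s
throttle_to(5029): rpm ← 5029
adjust_airspeed(-8.95): V ← 45.18 -8.95 = 36.23 m/s
adjust_airspeed(-17): V ← 36.23 -17 = 19.23 m/s
adjust_throttle(-1019): rpm ← 5029 -1019 = 4010
adjust_airspeed(-10.33): V ← 19.23 -10.33 = 8.9 m/s
set_airspeed(28.27): V ← 28.27 m/s
final state: V = 28.27 m/s, rpm = 4010 → n = rpm/60 = 66.833333 rev/s
J = V / (n·D) = 28.27 / (66.833333 × 1.081) = 0.391297
regime bands: climb J<0.5851 | cruise [0.5851, 1.1702) | windmill J≥1.1702
J = 0.3913 → climb

J = 0.3913, regime = climb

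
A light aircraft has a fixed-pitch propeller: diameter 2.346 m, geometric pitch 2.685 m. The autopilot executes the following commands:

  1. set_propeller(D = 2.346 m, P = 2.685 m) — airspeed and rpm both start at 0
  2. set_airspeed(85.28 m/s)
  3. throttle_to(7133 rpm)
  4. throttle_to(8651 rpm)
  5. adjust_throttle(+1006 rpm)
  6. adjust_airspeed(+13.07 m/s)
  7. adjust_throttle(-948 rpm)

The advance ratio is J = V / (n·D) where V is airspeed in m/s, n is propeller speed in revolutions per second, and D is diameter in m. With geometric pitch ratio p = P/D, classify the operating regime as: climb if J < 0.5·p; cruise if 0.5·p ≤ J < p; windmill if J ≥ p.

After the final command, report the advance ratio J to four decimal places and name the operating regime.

J = 0.2888, regime = climb

set_propeller: D = 2.346 m, P = 2.685 m (p = P/D = 1.144501); state ← (V=0, rpm=0)
set_airspeed(85.28): V ← 85.28 m/s
throttle_to(7133): rpm ← 7133
throttle_to(8651): rpm ← 8651
adjust_throttle(+1006): rpm ← 8651 +1006 = 9657
adjust_airspeed(+13.07): V ← 85.28 +13.07 = 98.35 m/s
adjust_throttle(-948): rpm ← 9657 -948 = 8709
final state: V = 98.35 m/s, rpm = 8709 → n = rpm/60 = 145.150000 rev/s
J = V / (n·D) = 98.35 / (145.150000 × 2.346) = 0.288821
regime bands: climb J<0.5723 | cruise [0.5723, 1.1445) | windmill J≥1.1445
J = 0.2888 → climb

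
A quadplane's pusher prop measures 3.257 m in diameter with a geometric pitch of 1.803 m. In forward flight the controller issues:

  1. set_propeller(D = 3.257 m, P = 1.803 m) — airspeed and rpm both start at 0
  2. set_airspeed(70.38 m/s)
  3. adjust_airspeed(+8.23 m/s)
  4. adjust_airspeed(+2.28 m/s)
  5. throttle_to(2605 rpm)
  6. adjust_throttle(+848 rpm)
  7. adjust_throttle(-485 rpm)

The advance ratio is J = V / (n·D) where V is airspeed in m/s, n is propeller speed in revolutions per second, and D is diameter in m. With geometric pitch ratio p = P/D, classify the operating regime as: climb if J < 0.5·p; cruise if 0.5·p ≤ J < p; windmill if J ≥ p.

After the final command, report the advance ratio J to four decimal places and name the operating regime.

J = 0.5021, regime = cruise

set_propeller: D = 3.257 m, P = 1.803 m (p = P/D = 0.553577); state ← (V=0, rpm=0)
set_airspeed(70.38): V ← 70.38 m/s
adjust_airspeed(+8.23): V ← 70.38 +8.23 = 78.61 m/s
adjust_airspeed(+2.28): V ← 78.61 +2.28 = 80.89 m/s
throttle_to(2605): rpm ← 2605
adjust_throttle(+848): rpm ← 2605 +848 = 3453
adjust_throttle(-485): rpm ← 3453 -485 = 2968
final state: V = 80.89 m/s, rpm = 2968 → n = rpm/60 = 49.466667 rev/s
J = V / (n·D) = 80.89 / (49.466667 × 3.257) = 0.502070
regime bands: climb J<0.2768 | cruise [0.2768, 0.5536) | windmill J≥0.5536
J = 0.5021 → cruise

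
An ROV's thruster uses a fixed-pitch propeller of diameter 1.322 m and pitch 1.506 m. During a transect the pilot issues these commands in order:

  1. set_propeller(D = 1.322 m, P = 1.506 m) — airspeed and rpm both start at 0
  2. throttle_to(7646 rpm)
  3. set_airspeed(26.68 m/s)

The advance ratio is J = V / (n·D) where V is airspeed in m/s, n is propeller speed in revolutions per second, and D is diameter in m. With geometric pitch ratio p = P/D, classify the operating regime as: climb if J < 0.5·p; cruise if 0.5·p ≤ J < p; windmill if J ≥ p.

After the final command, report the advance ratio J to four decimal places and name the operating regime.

J = 0.1584, regime = climb

set_propeller: D = 1.322 m, P = 1.506 m (p = P/D = 1.139183); state ← (V=0, rpm=0)
throttle_to(7646): rpm ← 7646
set_airspeed(26.68): V ← 26.68 m/s
final state: V = 26.68 m/s, rpm = 7646 → n = rpm/60 = 127.433333 rev/s
J = V / (n·D) = 26.68 / (127.433333 × 1.322) = 0.158369
regime bands: climb J<0.5696 | cruise [0.5696, 1.1392) | windmill J≥1.1392
J = 0.1584 → climb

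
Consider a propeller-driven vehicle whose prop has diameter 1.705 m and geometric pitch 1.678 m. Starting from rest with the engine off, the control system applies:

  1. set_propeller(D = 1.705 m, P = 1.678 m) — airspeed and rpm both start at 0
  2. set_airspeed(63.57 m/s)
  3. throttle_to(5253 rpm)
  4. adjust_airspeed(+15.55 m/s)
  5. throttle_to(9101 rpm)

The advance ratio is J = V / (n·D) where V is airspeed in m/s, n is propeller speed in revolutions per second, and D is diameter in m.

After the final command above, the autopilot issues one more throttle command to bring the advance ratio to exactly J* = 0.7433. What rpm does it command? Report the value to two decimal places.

set_propeller: D = 1.705 m, P = 1.678 m (p = P/D = 0.984164); state ← (V=0, rpm=0)
set_airspeed(63.57): V ← 63.57 m/s
throttle_to(5253): rpm ← 5253
adjust_airspeed(+15.55): V ← 63.57 +15.55 = 79.12 m/s
throttle_to(9101): rpm ← 9101
final state: V = 79.12 m/s, rpm = 9101 → n = rpm/60 = 151.683333 rev/s
target J* = 0.7433; solve J* = V/(n·D) for n: n = V/(J*·D) = 79.12/(0.7433 × 1.705) = 62.430636 rev/s
rpm = 60·n = 3745.838188

rpm = 3745.84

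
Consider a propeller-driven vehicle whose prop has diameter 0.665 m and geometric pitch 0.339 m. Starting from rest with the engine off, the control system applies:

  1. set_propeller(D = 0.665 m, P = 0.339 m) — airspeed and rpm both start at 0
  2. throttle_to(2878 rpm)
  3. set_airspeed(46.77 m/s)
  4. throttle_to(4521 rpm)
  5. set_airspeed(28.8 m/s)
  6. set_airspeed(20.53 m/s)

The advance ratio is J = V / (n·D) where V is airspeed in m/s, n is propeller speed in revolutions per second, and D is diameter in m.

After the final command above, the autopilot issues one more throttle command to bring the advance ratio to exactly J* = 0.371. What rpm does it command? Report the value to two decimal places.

rpm = 4992.81

set_propeller: D = 0.665 m, P = 0.339 m (p = P/D = 0.509774); state ← (V=0, rpm=0)
throttle_to(2878): rpm ← 2878
set_airspeed(46.77): V ← 46.77 m/s
throttle_to(4521): rpm ← 4521
set_airspeed(28.8): V ← 28.8 m/s
set_airspeed(20.53): V ← 20.53 m/s
final state: V = 20.53 m/s, rpm = 4521 → n = rpm/60 = 75.350000 rev/s
target J* = 0.371; solve J* = V/(n·D) for n: n = V/(J*·D) = 20.53/(0.371 × 0.665) = 83.213424 rev/s
rpm = 60·n = 4992.805464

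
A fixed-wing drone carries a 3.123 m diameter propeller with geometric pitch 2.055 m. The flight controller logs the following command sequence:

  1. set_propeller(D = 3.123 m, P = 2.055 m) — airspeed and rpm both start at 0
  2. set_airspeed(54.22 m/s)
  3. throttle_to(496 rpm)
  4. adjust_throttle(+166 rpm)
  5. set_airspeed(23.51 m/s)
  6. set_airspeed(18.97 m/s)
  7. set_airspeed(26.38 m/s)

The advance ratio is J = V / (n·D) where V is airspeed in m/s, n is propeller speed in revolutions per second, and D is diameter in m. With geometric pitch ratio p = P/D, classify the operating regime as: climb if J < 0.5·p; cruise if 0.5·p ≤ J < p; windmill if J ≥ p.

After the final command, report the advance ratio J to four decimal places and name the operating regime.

set_propeller: D = 3.123 m, P = 2.055 m (p = P/D = 0.658021); state ← (V=0, rpm=0)
set_airspeed(54.22): V ← 54.22 m/s
throttle_to(496): rpm ← 496
adjust_throttle(+166): rpm ← 496 +166 = 662
set_airspeed(23.51): V ← 23.51 m/s
set_airspeed(18.97): V ← 18.97 m/s
set_airspeed(26.38): V ← 26.38 m/s
final state: V = 26.38 m/s, rpm = 662 → n = rpm/60 = 11.033333 rev/s
J = V / (n·D) = 26.38 / (11.033333 × 3.123) = 0.765590
regime bands: climb J<0.3290 | cruise [0.3290, 0.6580) | windmill J≥0.6580
J = 0.7656 → windmill

J = 0.7656, regime = windmill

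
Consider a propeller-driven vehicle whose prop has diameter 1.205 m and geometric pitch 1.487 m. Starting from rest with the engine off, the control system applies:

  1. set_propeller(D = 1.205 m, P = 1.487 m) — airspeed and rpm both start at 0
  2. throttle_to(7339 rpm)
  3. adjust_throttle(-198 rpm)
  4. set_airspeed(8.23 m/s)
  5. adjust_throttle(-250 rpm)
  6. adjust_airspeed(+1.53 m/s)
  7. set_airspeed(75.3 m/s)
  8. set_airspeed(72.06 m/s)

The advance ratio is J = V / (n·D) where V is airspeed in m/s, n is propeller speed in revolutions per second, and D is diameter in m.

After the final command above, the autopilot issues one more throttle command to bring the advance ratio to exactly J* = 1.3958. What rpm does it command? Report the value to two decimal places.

set_propeller: D = 1.205 m, P = 1.487 m (p = P/D = 1.234025); state ← (V=0, rpm=0)
throttle_to(7339): rpm ← 7339
adjust_throttle(-198): rpm ← 7339 -198 = 7141
set_airspeed(8.23): V ← 8.23 m/s
adjust_throttle(-250): rpm ← 7141 -250 = 6891
adjust_airspeed(+1.53): V ← 8.23 +1.53 = 9.76 m/s
set_airspeed(75.3): V ← 75.3 m/s
set_airspeed(72.06): V ← 72.06 m/s
final state: V = 72.06 m/s, rpm = 6891 → n = rpm/60 = 114.850000 rev/s
target J* = 1.3958; solve J* = V/(n·D) for n: n = V/(J*·D) = 72.06/(1.3958 × 1.205) = 42.843409 rev/s
rpm = 60·n = 2570.604523

rpm = 2570.60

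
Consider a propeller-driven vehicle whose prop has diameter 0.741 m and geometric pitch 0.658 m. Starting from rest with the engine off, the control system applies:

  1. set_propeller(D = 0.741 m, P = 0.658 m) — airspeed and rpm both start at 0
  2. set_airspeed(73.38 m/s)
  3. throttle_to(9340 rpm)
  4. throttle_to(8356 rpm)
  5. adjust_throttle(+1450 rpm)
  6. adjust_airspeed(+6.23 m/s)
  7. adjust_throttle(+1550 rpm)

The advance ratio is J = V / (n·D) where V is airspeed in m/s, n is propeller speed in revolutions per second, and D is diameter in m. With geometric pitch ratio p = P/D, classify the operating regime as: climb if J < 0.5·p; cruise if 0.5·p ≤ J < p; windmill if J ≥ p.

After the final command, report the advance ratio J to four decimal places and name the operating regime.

set_propeller: D = 0.741 m, P = 0.658 m (p = P/D = 0.887989); state ← (V=0, rpm=0)
set_airspeed(73.38): V ← 73.38 m/s
throttle_to(9340): rpm ← 9340
throttle_to(8356): rpm ← 8356
adjust_throttle(+1450): rpm ← 8356 +1450 = 9806
adjust_airspeed(+6.23): V ← 73.38 +6.23 = 79.61 m/s
adjust_throttle(+1550): rpm ← 9806 +1550 = 11356
final state: V = 79.61 m/s, rpm = 11356 → n = rpm/60 = 189.266667 rev/s
J = V / (n·D) = 79.61 / (189.266667 × 0.741) = 0.567643
regime bands: climb J<0.4440 | cruise [0.4440, 0.8880) | windmill J≥0.8880
J = 0.5676 → cruise

J = 0.5676, regime = cruise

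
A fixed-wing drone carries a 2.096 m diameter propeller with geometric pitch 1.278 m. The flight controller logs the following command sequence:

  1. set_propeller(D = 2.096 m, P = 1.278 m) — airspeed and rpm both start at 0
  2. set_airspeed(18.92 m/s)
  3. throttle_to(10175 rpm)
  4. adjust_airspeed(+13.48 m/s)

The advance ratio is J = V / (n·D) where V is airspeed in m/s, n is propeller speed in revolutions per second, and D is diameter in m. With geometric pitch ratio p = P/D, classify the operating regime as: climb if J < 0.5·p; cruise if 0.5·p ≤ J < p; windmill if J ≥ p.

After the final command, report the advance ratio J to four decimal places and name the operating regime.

J = 0.0912, regime = climb

set_propeller: D = 2.096 m, P = 1.278 m (p = P/D = 0.609733); state ← (V=0, rpm=0)
set_airspeed(18.92): V ← 18.92 m/s
throttle_to(10175): rpm ← 10175
adjust_airspeed(+13.48): V ← 18.92 +13.48 = 32.4 m/s
final state: V = 32.4 m/s, rpm = 10175 → n = rpm/60 = 169.583333 rev/s
J = V / (n·D) = 32.4 / (169.583333 × 2.096) = 0.091153
regime bands: climb J<0.3049 | cruise [0.3049, 0.6097) | windmill J≥0.6097
J = 0.0912 → climb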